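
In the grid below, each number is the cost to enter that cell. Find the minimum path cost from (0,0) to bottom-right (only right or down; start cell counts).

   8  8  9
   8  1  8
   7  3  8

Take (0,0) -> (0,1) -> (1,1) -> (2,1) -> (2,2) for a total of 8 + 8 + 1 + 3 + 8 = 28.

28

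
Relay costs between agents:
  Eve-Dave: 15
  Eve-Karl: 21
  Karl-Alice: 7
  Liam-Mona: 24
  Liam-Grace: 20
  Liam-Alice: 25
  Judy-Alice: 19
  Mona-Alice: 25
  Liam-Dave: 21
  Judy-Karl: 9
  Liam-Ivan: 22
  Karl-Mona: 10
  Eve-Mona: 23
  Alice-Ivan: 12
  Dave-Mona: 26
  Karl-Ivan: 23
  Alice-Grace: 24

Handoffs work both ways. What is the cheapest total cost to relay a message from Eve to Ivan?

40

A few of the Eve→Ivan routes:
Eve→Karl→Ivan: 21 + 23 = 44
Eve→Mona→Karl→Alice→Ivan: 23 + 10 + 7 + 12 = 52
Eve→Karl→Alice→Ivan: 21 + 7 + 12 = 40
The minimum is 40.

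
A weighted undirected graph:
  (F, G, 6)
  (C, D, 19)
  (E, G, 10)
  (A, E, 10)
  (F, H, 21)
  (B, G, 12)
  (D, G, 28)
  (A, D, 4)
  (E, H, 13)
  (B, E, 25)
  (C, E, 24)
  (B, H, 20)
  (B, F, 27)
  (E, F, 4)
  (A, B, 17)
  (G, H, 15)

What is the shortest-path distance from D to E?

Comparing a few candidate routes:
D - A - B - G - F - E: 4 + 17 + 12 + 6 + 4 = 43
D - G - F - E: 28 + 6 + 4 = 38
D - A - B - G - E: 4 + 17 + 12 + 10 = 43
D - G - E: 28 + 10 = 38
D - C - E: 19 + 24 = 43
D - A - E: 4 + 10 = 14
Best route has total 14.

14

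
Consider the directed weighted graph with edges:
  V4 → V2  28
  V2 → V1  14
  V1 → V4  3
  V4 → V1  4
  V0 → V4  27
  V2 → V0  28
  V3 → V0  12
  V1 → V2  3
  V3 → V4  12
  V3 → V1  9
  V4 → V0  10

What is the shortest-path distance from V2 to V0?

27

Routes from V2 to V0:
V2-V0: 28
V2-V1-V4-V0: 14 + 3 + 10 = 27
Shortest: 27.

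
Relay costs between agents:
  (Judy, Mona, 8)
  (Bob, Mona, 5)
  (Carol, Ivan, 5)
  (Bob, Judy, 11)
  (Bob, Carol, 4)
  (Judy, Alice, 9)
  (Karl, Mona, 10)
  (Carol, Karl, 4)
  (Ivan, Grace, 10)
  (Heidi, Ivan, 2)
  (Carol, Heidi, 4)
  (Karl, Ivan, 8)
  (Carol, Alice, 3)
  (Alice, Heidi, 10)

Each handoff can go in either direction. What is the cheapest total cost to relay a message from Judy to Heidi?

16

Comparing a few candidate routes:
Judy-Bob-Carol-Heidi: 11 + 4 + 4 = 19
Judy-Mona-Bob-Carol-Heidi: 8 + 5 + 4 + 4 = 21
Judy-Bob-Carol-Ivan-Heidi: 11 + 4 + 5 + 2 = 22
Judy-Alice-Carol-Heidi: 9 + 3 + 4 = 16
Judy-Alice-Carol-Ivan-Heidi: 9 + 3 + 5 + 2 = 19
Judy-Alice-Heidi: 9 + 10 = 19
The minimum is 16.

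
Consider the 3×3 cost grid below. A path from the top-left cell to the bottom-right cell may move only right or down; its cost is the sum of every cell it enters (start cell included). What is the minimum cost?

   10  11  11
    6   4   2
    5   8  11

33

One optimal route is r0c0 r1c0 r1c1 r1c2 r2c2.
Its cost is 10 + 6 + 4 + 2 + 11 = 33.
For comparison, the top-then-right route costs 45.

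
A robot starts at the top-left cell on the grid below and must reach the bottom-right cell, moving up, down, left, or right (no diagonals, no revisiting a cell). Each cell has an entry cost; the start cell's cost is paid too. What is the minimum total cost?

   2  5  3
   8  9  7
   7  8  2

19

One optimal route is (0,0) -> (0,1) -> (0,2) -> (1,2) -> (2,2).
Its cost is 2 + 5 + 3 + 7 + 2 = 19.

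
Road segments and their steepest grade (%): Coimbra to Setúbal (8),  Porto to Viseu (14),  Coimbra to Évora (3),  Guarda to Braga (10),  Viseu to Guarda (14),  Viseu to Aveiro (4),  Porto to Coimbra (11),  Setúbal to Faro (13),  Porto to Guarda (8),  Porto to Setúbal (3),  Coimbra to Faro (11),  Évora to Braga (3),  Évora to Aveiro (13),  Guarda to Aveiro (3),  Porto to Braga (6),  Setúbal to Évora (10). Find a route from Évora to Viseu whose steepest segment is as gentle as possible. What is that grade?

8

Checking several routes:
Évora - Braga - Guarda - Aveiro - Viseu: max(3, 10, 3, 4) = 10
Évora - Setúbal - Porto - Guarda - Aveiro - Viseu: max(10, 3, 8, 3, 4) = 10
Évora - Braga - Porto - Guarda - Aveiro - Viseu: max(3, 6, 8, 3, 4) = 8
Évora - Coimbra - Setúbal - Porto - Braga - Guarda - Aveiro - Viseu: max(3, 8, 3, 6, 10, 3, 4) = 10
Évora - Coimbra - Setúbal - Porto - Guarda - Aveiro - Viseu: max(3, 8, 3, 8, 3, 4) = 8
Évora - Setúbal - Porto - Braga - Guarda - Aveiro - Viseu: max(10, 3, 6, 10, 3, 4) = 10
Smallest bottleneck: 8%.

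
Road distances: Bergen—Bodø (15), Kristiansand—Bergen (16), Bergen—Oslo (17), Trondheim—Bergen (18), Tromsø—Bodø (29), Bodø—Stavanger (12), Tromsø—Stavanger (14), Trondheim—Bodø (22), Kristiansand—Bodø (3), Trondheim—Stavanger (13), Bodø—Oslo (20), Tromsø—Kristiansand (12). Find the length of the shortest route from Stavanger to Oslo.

32

Comparing a few candidate routes:
Stavanger→Bodø→Bergen→Oslo: 12 + 15 + 17 = 44
Stavanger→Bodø→Kristiansand→Bergen→Oslo: 12 + 3 + 16 + 17 = 48
Stavanger→Tromsø→Kristiansand→Bodø→Oslo: 14 + 12 + 3 + 20 = 49
Stavanger→Trondheim→Bergen→Oslo: 13 + 18 + 17 = 48
Stavanger→Bodø→Oslo: 12 + 20 = 32
Best route has total 32.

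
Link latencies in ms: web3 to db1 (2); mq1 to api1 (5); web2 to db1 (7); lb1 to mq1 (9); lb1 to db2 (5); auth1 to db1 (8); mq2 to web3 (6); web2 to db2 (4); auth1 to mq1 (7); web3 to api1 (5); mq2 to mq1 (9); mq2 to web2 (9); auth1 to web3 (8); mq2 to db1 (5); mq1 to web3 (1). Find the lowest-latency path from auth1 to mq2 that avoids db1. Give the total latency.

Comparing a few candidate routes:
auth1 -> mq1 -> web3 -> mq2: 7 + 1 + 6 = 14
auth1 -> web3 -> mq2: 8 + 6 = 14
auth1 -> mq1 -> mq2: 7 + 9 = 16
Best route has total 14 ms.

14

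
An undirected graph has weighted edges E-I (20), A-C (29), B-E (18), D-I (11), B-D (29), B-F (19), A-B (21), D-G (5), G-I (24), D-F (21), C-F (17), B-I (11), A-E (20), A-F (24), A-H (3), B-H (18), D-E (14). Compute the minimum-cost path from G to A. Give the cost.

39

A few of the G→A routes:
G - D - F - A: 5 + 21 + 24 = 50
G - D - B - A: 5 + 29 + 21 = 55
G - D - I - B - A: 5 + 11 + 11 + 21 = 48
G - D - E - A: 5 + 14 + 20 = 39
G - D - I - B - H - A: 5 + 11 + 11 + 18 + 3 = 48
G - D - B - H - A: 5 + 29 + 18 + 3 = 55
Shortest: 39.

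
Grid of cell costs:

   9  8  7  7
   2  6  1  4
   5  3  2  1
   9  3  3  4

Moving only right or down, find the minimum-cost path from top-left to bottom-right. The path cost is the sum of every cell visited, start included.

25

Path [0,0] -> [1,0] -> [1,1] -> [1,2] -> [2,2] -> [2,3] -> [3,3]: 9 + 2 + 6 + 1 + 2 + 1 + 4 = 25.
For comparison, the top-then-right route costs 40.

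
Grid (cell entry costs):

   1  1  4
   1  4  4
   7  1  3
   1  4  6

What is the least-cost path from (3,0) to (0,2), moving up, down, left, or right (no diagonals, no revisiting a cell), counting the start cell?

15

Take r3c0→r2c0→r1c0→r0c0→r0c1→r0c2 for a total of 1 + 7 + 1 + 1 + 1 + 4 = 15.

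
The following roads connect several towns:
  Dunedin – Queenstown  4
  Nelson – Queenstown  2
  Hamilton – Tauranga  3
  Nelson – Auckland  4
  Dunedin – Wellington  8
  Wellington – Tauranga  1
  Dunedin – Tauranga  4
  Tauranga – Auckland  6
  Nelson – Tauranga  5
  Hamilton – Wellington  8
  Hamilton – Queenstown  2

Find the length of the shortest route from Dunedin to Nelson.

6

Comparing a few candidate routes:
Dunedin-Tauranga-Auckland-Nelson: 4 + 6 + 4 = 14
Dunedin-Wellington-Tauranga-Nelson: 8 + 1 + 5 = 14
Dunedin-Queenstown-Hamilton-Tauranga-Nelson: 4 + 2 + 3 + 5 = 14
Dunedin-Tauranga-Hamilton-Queenstown-Nelson: 4 + 3 + 2 + 2 = 11
Dunedin-Tauranga-Nelson: 4 + 5 = 9
Dunedin-Queenstown-Nelson: 4 + 2 = 6
Shortest: 6.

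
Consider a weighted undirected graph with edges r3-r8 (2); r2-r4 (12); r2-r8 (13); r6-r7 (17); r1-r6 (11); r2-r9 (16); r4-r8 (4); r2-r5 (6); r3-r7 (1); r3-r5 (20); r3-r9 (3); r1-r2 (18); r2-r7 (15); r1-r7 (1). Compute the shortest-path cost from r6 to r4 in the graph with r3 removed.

39

Checking several routes:
r6 - r7 - r2 - r4: 17 + 15 + 12 = 44
r6 - r1 - r7 - r2 - r4: 11 + 1 + 15 + 12 = 39
r6 - r1 - r2 - r4: 11 + 18 + 12 = 41
r6 - r1 - r7 - r2 - r8 - r4: 11 + 1 + 15 + 13 + 4 = 44
The minimum is 39.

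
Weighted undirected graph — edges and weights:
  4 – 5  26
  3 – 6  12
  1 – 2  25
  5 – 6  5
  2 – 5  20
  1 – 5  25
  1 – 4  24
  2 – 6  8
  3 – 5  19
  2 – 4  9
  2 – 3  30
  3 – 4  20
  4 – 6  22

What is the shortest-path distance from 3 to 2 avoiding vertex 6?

29

Comparing a few candidate routes:
3 - 5 - 4 - 2: 19 + 26 + 9 = 54
3 - 4 - 2: 20 + 9 = 29
3 - 5 - 2: 19 + 20 = 39
3 - 2: 30
The minimum is 29.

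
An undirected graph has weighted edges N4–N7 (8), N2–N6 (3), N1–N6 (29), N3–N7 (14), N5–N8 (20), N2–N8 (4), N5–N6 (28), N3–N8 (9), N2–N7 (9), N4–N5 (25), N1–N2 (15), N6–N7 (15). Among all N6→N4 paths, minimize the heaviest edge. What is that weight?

Comparing a few candidate routes:
N6→N2→N7→N3→N8→N5→N4: max(3, 9, 14, 9, 20, 25) = 25
N6→N2→N7→N4: max(3, 9, 8) = 9
N6→N7→N4: max(15, 8) = 15
N6→N2→N8→N3→N7→N4: max(3, 4, 9, 14, 8) = 14
Smallest bottleneck: 9.

9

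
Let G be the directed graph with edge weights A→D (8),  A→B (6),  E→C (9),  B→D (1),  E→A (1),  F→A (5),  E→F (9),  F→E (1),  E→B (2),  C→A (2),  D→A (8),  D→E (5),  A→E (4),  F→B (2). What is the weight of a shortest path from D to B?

Checking several routes:
D→E→F→B: 5 + 9 + 2 = 16
D→E→C→A→B: 5 + 9 + 2 + 6 = 22
D→A→E→B: 8 + 4 + 2 = 14
D→E→B: 5 + 2 = 7
D→A→B: 8 + 6 = 14
D→E→A→B: 5 + 1 + 6 = 12
Best route has total 7.

7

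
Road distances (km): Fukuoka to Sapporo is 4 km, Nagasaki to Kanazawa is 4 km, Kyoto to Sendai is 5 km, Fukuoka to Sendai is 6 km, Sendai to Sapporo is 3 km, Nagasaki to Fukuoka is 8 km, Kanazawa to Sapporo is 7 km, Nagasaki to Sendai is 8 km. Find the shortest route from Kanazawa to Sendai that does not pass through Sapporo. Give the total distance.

Routes from Kanazawa to Sendai avoiding Sapporo:
Kanazawa - Nagasaki - Sendai: 4 + 8 = 12
Kanazawa - Nagasaki - Fukuoka - Sendai: 4 + 8 + 6 = 18
Best route has total 12 km.

12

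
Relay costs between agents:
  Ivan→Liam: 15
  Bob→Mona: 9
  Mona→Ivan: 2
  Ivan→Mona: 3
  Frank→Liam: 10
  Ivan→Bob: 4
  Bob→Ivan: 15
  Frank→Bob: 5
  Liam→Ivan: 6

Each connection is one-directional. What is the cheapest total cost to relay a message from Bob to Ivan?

Paths from Bob to Ivan:
Bob -> Ivan: 15
Bob -> Mona -> Ivan: 9 + 2 = 11
Best route has total 11.

11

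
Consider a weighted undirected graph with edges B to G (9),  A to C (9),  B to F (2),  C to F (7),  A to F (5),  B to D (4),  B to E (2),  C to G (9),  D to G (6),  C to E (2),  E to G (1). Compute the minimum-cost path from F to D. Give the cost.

6

Checking several routes:
F - B - D: 2 + 4 = 6
F - B - E - G - D: 2 + 2 + 1 + 6 = 11
F - C - E - B - D: 7 + 2 + 2 + 4 = 15
Shortest: 6.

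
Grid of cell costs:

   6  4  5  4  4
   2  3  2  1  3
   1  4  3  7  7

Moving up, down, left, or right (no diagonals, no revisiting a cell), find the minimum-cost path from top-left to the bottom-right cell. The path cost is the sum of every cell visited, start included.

Best path: r0c0 → r1c0 → r1c1 → r1c2 → r1c3 → r1c4 → r2c4
Cost: 6 + 2 + 3 + 2 + 1 + 3 + 7 = 24

24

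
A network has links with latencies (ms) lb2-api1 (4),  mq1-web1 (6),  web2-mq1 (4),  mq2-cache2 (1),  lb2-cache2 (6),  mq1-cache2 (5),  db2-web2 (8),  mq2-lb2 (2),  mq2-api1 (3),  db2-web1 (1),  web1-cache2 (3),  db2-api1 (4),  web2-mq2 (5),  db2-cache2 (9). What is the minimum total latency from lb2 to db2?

Checking several routes:
lb2 -> cache2 -> web1 -> db2: 6 + 3 + 1 = 10
lb2 -> mq2 -> cache2 -> db2: 2 + 1 + 9 = 12
lb2 -> api1 -> db2: 4 + 4 = 8
lb2 -> mq2 -> cache2 -> web1 -> db2: 2 + 1 + 3 + 1 = 7
lb2 -> api1 -> mq2 -> cache2 -> web1 -> db2: 4 + 3 + 1 + 3 + 1 = 12
lb2 -> mq2 -> api1 -> db2: 2 + 3 + 4 = 9
The minimum is 7 ms.

7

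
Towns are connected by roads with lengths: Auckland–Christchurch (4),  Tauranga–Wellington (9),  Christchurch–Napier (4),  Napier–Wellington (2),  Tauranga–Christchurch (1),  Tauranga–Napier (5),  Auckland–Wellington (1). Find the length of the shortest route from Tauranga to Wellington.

6

A few of the Tauranga→Wellington routes:
Tauranga - Christchurch - Napier - Wellington: 1 + 4 + 2 = 7
Tauranga - Wellington: 9
Tauranga - Napier - Wellington: 5 + 2 = 7
Tauranga - Christchurch - Auckland - Wellington: 1 + 4 + 1 = 6
The minimum is 6.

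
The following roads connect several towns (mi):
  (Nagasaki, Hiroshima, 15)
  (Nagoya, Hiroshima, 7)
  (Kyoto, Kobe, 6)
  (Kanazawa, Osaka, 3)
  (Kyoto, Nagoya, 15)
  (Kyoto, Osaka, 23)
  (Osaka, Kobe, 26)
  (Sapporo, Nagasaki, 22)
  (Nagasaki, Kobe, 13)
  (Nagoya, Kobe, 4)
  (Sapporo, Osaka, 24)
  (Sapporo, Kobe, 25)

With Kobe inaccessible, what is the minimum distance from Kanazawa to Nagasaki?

Candidate routes:
Kanazawa - Osaka - Kyoto - Nagoya - Hiroshima - Nagasaki: 3 + 23 + 15 + 7 + 15 = 63
Kanazawa - Osaka - Sapporo - Nagasaki: 3 + 24 + 22 = 49
Best route has total 49 mi.

49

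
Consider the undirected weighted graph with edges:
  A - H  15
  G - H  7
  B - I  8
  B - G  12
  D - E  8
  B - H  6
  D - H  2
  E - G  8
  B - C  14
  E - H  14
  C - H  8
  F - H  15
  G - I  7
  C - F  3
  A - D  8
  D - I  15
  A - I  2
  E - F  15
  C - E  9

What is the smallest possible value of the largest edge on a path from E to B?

Checking several routes:
E → G → I → B: max(8, 7, 8) = 8
E → G → H → B: max(8, 7, 6) = 8
E → D → H → G → I → B: max(8, 2, 7, 7, 8) = 8
E → G → I → A → D → H → B: max(8, 7, 2, 8, 2, 6) = 8
E → G → H → D → A → I → B: max(8, 7, 2, 8, 2, 8) = 8
Smallest bottleneck: 8.

8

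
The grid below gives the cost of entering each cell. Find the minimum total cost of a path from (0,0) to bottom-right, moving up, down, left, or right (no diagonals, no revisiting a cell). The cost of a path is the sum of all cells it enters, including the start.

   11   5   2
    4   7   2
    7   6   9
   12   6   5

34

Best path: r0c0 r0c1 r0c2 r1c2 r2c2 r3c2
Cost: 11 + 5 + 2 + 2 + 9 + 5 = 34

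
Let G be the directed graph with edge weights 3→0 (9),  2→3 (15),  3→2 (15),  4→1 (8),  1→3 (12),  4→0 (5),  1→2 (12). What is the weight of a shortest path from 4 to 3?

20

Paths from 4 to 3:
4 -> 1 -> 3: 8 + 12 = 20
4 -> 1 -> 2 -> 3: 8 + 12 + 15 = 35
The minimum is 20.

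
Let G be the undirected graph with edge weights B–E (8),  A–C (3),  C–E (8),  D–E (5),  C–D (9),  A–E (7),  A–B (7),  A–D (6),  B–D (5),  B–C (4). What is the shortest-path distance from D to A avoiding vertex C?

Routes from D to A avoiding C:
D - E - A: 5 + 7 = 12
D - E - B - A: 5 + 8 + 7 = 20
D - B - A: 5 + 7 = 12
D - A: 6
D - B - E - A: 5 + 8 + 7 = 20
The minimum is 6.

6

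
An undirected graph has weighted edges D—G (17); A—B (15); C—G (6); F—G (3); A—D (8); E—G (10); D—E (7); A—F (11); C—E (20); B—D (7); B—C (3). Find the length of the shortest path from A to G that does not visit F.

24

A few of the A→G routes:
A → D → B → C → G: 8 + 7 + 3 + 6 = 24
A → D → E → G: 8 + 7 + 10 = 25
A → B → C → G: 15 + 3 + 6 = 24
Shortest: 24.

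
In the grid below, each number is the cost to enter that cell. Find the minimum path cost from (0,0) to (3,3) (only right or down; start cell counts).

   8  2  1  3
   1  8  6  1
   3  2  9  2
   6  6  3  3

Best path: [0,0]→[0,1]→[0,2]→[0,3]→[1,3]→[2,3]→[3,3]
Cost: 8 + 2 + 1 + 3 + 1 + 2 + 3 = 20

20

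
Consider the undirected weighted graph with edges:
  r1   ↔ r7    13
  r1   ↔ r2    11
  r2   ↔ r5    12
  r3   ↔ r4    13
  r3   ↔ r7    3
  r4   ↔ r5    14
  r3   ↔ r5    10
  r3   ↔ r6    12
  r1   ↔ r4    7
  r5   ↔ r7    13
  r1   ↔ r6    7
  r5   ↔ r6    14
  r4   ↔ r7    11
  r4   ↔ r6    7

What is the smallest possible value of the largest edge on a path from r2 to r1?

Some routes from r2 to r1:
r2 -> r1: max(11) = 11
r2 -> r5 -> r3 -> r6 -> r1: max(12, 10, 12, 7) = 12
r2 -> r5 -> r3 -> r6 -> r4 -> r1: max(12, 10, 12, 7, 7) = 12
r2 -> r5 -> r3 -> r7 -> r4 -> r1: max(12, 10, 3, 11, 7) = 12
The minimum achievable maximum is 11.

11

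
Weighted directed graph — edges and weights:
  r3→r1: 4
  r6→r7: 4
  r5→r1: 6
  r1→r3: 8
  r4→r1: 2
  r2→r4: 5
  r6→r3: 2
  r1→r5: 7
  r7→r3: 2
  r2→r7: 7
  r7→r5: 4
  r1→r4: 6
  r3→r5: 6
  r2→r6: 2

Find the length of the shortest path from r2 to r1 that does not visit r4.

8

Some routes from r2 to r1 avoiding r4:
r2→r6→r3→r1: 2 + 2 + 4 = 8
r2→r6→r7→r3→r1: 2 + 4 + 2 + 4 = 12
r2→r7→r3→r1: 7 + 2 + 4 = 13
Best route has total 8.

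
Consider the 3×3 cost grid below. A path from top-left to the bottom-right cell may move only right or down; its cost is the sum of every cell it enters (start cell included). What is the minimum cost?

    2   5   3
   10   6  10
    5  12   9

29

Cheapest: r0c0 r0c1 r0c2 r1c2 r2c2
  2 + 5 + 3 + 10 + 9 = 29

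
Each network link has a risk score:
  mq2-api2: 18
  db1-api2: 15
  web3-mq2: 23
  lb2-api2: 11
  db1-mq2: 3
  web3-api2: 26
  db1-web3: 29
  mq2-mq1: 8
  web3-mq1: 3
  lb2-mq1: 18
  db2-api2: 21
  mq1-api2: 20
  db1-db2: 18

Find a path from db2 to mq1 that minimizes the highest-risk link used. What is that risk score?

18

Comparing a few candidate routes:
db2-db1-mq2-mq1: max(18, 3, 8) = 18
db2-db1-api2-lb2-mq1: max(18, 15, 11, 18) = 18
db2-db1-mq2-api2-lb2-mq1: max(18, 3, 18, 11, 18) = 18
db2-db1-api2-mq2-mq1: max(18, 15, 18, 8) = 18
Smallest bottleneck: 18.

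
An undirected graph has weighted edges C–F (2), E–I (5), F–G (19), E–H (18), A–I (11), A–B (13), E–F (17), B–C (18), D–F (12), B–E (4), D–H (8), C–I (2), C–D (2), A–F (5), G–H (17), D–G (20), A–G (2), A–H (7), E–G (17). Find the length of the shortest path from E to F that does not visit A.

Some routes from E to F avoiding A:
E - F: 17
E - I - C - D - F: 5 + 2 + 2 + 12 = 21
E - I - C - F: 5 + 2 + 2 = 9
Best route has total 9.

9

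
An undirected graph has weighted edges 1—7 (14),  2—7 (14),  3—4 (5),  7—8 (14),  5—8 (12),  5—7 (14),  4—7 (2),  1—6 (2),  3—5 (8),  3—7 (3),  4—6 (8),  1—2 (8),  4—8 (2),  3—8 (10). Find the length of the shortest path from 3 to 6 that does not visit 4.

Some routes from 3 to 6 avoiding 4:
3 → 7 → 1 → 6: 3 + 14 + 2 = 19
3 → 7 → 2 → 1 → 6: 3 + 14 + 8 + 2 = 27
3 → 5 → 7 → 1 → 6: 8 + 14 + 14 + 2 = 38
The minimum is 19.

19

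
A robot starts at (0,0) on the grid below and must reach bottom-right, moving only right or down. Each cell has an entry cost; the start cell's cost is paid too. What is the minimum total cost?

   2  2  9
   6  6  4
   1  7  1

15

Path [0,0] -> [0,1] -> [1,1] -> [1,2] -> [2,2]: 2 + 2 + 6 + 4 + 1 = 15.
For comparison, the top-then-right route costs 18.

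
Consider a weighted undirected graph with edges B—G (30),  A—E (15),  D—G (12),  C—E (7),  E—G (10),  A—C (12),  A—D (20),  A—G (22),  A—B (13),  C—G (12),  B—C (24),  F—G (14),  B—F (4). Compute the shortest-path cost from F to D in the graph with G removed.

Paths from F to D avoiding G:
F-B-A-D: 4 + 13 + 20 = 37
F-B-C-A-D: 4 + 24 + 12 + 20 = 60
F-B-C-E-A-D: 4 + 24 + 7 + 15 + 20 = 70
The minimum is 37.

37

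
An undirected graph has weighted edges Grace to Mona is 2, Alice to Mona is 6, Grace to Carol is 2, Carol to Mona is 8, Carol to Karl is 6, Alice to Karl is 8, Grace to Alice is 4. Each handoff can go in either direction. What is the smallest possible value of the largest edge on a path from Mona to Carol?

2

Checking several routes:
Mona → Carol: max(8) = 8
Mona → Grace → Carol: max(2, 2) = 2
Mona → Alice → Karl → Carol: max(6, 8, 6) = 8
Mona → Alice → Grace → Carol: max(6, 4, 2) = 6
Best route has worst link 2.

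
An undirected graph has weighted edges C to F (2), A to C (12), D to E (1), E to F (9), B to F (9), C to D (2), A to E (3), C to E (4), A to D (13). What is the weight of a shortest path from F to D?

4

A few of the F→D routes:
F -> C -> D: 2 + 2 = 4
F -> C -> E -> D: 2 + 4 + 1 = 7
F -> E -> D: 9 + 1 = 10
Best route has total 4.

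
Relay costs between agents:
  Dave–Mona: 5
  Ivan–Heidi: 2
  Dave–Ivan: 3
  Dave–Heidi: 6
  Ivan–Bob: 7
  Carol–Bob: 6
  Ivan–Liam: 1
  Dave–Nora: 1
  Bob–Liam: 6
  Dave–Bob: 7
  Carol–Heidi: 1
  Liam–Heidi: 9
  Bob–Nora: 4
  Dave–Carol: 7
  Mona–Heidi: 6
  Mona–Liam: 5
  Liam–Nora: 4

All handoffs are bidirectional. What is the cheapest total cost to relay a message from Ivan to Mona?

6

Comparing a few candidate routes:
Ivan-Liam-Nora-Dave-Mona: 1 + 4 + 1 + 5 = 11
Ivan-Heidi-Dave-Mona: 2 + 6 + 5 = 13
Ivan-Dave-Mona: 3 + 5 = 8
Ivan-Liam-Mona: 1 + 5 = 6
Ivan-Heidi-Mona: 2 + 6 = 8
Best route has total 6.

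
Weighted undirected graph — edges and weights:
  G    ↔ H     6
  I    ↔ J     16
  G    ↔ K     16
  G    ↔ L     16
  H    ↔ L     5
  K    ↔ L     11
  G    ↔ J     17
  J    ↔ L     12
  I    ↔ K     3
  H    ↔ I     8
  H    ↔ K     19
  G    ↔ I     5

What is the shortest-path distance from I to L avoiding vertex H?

14

A few of the I→L routes:
I -> G -> J -> L: 5 + 17 + 12 = 34
I -> G -> K -> L: 5 + 16 + 11 = 32
I -> K -> L: 3 + 11 = 14
I -> G -> L: 5 + 16 = 21
I -> J -> L: 16 + 12 = 28
Shortest: 14.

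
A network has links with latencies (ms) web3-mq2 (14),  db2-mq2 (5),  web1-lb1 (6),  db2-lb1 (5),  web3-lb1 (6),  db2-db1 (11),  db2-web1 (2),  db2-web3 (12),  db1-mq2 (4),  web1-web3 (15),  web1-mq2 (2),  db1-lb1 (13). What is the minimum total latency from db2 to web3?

11

Some routes from db2 to web3:
db2-web1-web3: 2 + 15 = 17
db2-lb1-web3: 5 + 6 = 11
db2-web3: 12
db2-mq2-web3: 5 + 14 = 19
db2-web1-lb1-web3: 2 + 6 + 6 = 14
db2-web1-mq2-web3: 2 + 2 + 14 = 18
The minimum is 11 ms.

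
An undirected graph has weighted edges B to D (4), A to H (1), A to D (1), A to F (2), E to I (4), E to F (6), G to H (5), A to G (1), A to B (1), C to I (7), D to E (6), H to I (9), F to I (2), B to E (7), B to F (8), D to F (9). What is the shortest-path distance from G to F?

A few of the G→F routes:
G -> A -> F: 1 + 2 = 3
G -> H -> A -> F: 5 + 1 + 2 = 8
G -> A -> D -> F: 1 + 1 + 9 = 11
G -> A -> B -> F: 1 + 1 + 8 = 10
Best route has total 3.

3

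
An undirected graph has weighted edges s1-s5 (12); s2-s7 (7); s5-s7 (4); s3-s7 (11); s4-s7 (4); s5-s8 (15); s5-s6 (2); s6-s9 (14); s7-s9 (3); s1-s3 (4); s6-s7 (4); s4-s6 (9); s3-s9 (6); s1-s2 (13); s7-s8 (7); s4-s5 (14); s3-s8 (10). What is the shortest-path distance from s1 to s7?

13

Checking several routes:
s1 → s3 → s7: 4 + 11 = 15
s1 → s3 → s9 → s7: 4 + 6 + 3 = 13
s1 → s5 → s7: 12 + 4 = 16
The minimum is 13.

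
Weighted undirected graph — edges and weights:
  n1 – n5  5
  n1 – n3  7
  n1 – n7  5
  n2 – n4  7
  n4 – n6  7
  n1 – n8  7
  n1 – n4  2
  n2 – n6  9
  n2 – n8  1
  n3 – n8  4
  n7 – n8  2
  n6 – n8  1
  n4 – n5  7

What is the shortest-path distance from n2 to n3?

Checking several routes:
n2-n8-n1-n3: 1 + 7 + 7 = 15
n2-n8-n3: 1 + 4 = 5
n2-n6-n8-n3: 9 + 1 + 4 = 14
Best route has total 5.

5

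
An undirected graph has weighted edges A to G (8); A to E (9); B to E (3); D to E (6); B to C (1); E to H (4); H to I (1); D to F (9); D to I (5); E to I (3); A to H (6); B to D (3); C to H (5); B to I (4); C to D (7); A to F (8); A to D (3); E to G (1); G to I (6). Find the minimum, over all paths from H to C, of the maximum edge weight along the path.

3

Some routes from H to C:
H -> E -> B -> C: max(4, 3, 1) = 4
H -> I -> E -> B -> C: max(1, 3, 3, 1) = 3
H -> I -> D -> B -> C: max(1, 5, 3, 1) = 5
H -> E -> I -> B -> C: max(4, 3, 4, 1) = 4
H -> I -> B -> C: max(1, 4, 1) = 4
Best route has worst link 3.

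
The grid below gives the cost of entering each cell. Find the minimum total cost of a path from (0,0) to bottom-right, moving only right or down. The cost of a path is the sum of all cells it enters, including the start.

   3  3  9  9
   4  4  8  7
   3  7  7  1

Best path: (0,0) -> (0,1) -> (1,1) -> (2,1) -> (2,2) -> (2,3)
Cost: 3 + 3 + 4 + 7 + 7 + 1 = 25

25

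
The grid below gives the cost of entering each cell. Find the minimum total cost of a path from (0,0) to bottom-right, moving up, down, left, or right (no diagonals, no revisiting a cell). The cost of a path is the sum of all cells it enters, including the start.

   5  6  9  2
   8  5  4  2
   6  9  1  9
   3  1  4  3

28

Best path: [0,0] -> [0,1] -> [1,1] -> [1,2] -> [2,2] -> [3,2] -> [3,3]
Cost: 5 + 6 + 5 + 4 + 1 + 4 + 3 = 28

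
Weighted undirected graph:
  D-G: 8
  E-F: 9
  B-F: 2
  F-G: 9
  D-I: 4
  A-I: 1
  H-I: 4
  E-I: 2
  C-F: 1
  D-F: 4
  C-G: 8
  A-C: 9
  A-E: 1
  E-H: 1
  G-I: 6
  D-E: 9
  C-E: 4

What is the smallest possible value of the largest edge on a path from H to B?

4

Comparing a few candidate routes:
H - E - A - I - D - F - B: max(1, 1, 1, 4, 4, 2) = 4
H - E - C - F - B: max(1, 4, 1, 2) = 4
H - E - I - D - F - B: max(1, 2, 4, 4, 2) = 4
The minimum achievable maximum is 4.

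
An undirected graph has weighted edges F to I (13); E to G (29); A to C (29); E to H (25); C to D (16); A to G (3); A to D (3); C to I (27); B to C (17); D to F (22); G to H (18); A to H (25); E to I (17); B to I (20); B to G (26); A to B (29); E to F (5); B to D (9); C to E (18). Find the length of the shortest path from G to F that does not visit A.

34

A few of the G→F routes:
G-H-E-F: 18 + 25 + 5 = 48
G-B-I-F: 26 + 20 + 13 = 59
G-E-I-F: 29 + 17 + 13 = 59
G-E-F: 29 + 5 = 34
G-B-D-F: 26 + 9 + 22 = 57
Best route has total 34.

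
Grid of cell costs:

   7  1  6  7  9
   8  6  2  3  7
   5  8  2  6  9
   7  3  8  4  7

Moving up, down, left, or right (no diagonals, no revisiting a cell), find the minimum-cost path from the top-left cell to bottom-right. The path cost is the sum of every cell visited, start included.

35

Take [0,0] → [0,1] → [0,2] → [1,2] → [2,2] → [2,3] → [3,3] → [3,4] for a total of 7 + 1 + 6 + 2 + 2 + 6 + 4 + 7 = 35.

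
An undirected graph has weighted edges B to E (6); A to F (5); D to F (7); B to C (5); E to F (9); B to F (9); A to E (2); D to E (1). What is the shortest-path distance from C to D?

Some routes from C to D:
C - B - F - A - E - D: 5 + 9 + 5 + 2 + 1 = 22
C - B - F - D: 5 + 9 + 7 = 21
C - B - E - D: 5 + 6 + 1 = 12
C - B - F - E - D: 5 + 9 + 9 + 1 = 24
Best route has total 12.

12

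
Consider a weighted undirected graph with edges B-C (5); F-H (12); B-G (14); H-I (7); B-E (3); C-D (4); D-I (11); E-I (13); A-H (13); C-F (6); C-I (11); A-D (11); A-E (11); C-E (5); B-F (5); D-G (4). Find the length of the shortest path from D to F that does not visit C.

23

Comparing a few candidate routes:
D -> A -> E -> B -> F: 11 + 11 + 3 + 5 = 30
D -> G -> B -> F: 4 + 14 + 5 = 23
D -> I -> H -> F: 11 + 7 + 12 = 30
Best route has total 23.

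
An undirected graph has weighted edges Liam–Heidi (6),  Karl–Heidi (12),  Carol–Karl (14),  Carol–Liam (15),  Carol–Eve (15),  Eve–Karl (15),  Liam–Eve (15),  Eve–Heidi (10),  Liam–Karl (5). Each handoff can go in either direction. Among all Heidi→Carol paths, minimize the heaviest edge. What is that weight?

Comparing a few candidate routes:
Heidi - Karl - Carol: max(12, 14) = 14
Heidi - Eve - Karl - Carol: max(10, 15, 14) = 15
Heidi - Liam - Karl - Carol: max(6, 5, 14) = 14
Smallest bottleneck: 14.

14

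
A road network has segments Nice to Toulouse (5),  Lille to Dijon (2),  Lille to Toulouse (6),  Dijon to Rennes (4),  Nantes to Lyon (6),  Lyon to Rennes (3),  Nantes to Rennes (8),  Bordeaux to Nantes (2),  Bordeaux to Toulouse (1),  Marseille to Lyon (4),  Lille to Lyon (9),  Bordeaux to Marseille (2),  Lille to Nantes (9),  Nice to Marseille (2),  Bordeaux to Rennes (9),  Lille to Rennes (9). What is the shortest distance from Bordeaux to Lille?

7

Checking several routes:
Bordeaux - Marseille - Lyon - Rennes - Dijon - Lille: 2 + 4 + 3 + 4 + 2 = 15
Bordeaux - Rennes - Dijon - Lille: 9 + 4 + 2 = 15
Bordeaux - Nantes - Lille: 2 + 9 = 11
Bordeaux - Marseille - Lyon - Lille: 2 + 4 + 9 = 15
Bordeaux - Marseille - Nice - Toulouse - Lille: 2 + 2 + 5 + 6 = 15
Bordeaux - Toulouse - Lille: 1 + 6 = 7
Best route has total 7 mi.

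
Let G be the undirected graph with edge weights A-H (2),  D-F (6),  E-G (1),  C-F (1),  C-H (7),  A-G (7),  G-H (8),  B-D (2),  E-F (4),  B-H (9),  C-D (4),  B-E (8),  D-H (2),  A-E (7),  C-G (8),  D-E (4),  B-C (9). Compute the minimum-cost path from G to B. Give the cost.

Checking several routes:
G → H → D → B: 8 + 2 + 2 = 12
G → E → B: 1 + 8 = 9
G → E → F → C → D → B: 1 + 4 + 1 + 4 + 2 = 12
G → E → D → B: 1 + 4 + 2 = 7
Shortest: 7.

7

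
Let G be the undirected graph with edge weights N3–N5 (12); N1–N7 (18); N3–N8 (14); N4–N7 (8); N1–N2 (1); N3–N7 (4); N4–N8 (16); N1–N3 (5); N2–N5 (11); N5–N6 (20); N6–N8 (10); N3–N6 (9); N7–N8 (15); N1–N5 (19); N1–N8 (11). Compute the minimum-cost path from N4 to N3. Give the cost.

Checking several routes:
N4-N7-N3: 8 + 4 = 12
N4-N7-N1-N3: 8 + 18 + 5 = 31
N4-N8-N1-N3: 16 + 11 + 5 = 32
N4-N8-N3: 16 + 14 = 30
Best route has total 12.

12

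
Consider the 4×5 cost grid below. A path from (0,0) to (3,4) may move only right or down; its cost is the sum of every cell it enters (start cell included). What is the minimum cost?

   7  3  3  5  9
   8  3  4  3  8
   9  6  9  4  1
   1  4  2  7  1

26

Path [0,0]→[0,1]→[0,2]→[1,2]→[1,3]→[2,3]→[2,4]→[3,4]: 7 + 3 + 3 + 4 + 3 + 4 + 1 + 1 = 26.
For comparison, the top-then-right route costs 37.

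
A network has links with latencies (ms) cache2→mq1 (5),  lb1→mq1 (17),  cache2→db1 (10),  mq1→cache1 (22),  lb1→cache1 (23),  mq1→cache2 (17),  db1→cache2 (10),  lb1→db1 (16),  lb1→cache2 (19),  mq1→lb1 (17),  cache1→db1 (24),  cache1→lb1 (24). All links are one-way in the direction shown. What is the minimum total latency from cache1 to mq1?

39

Some routes from cache1 to mq1:
cache1 → lb1 → mq1: 24 + 17 = 41
cache1 → db1 → cache2 → mq1: 24 + 10 + 5 = 39
cache1 → lb1 → cache2 → mq1: 24 + 19 + 5 = 48
Best route has total 39 ms.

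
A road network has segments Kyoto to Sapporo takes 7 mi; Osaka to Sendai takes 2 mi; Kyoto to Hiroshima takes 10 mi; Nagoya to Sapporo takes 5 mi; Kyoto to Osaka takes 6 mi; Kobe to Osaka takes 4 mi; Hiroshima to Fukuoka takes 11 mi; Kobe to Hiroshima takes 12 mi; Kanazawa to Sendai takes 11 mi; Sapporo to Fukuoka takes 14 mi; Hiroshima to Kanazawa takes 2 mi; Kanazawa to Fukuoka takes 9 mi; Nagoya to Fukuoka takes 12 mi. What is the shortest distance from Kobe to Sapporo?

17

Some routes from Kobe to Sapporo:
Kobe→Osaka→Sendai→Kanazawa→Hiroshima→Kyoto→Sapporo: 4 + 2 + 11 + 2 + 10 + 7 = 36
Kobe→Osaka→Kyoto→Sapporo: 4 + 6 + 7 = 17
Kobe→Hiroshima→Kyoto→Sapporo: 12 + 10 + 7 = 29
Best route has total 17 mi.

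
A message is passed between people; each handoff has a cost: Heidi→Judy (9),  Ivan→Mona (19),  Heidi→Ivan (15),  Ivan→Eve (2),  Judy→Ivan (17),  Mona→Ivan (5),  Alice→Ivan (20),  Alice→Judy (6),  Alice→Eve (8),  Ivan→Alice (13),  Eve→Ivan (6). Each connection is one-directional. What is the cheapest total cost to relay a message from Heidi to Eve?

Routes from Heidi to Eve:
Heidi - Ivan - Eve: 15 + 2 = 17
Heidi - Judy - Ivan - Alice - Eve: 9 + 17 + 13 + 8 = 47
Heidi - Ivan - Alice - Eve: 15 + 13 + 8 = 36
Heidi - Judy - Ivan - Eve: 9 + 17 + 2 = 28
Shortest: 17.

17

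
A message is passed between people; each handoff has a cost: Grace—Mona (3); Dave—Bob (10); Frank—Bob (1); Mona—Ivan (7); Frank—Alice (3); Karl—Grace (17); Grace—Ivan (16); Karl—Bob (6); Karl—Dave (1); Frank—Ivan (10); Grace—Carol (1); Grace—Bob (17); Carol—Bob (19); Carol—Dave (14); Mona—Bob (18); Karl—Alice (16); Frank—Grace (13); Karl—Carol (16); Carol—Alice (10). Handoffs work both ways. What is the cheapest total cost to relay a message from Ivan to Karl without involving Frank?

26

Comparing a few candidate routes:
Ivan-Mona-Grace-Bob-Karl: 7 + 3 + 17 + 6 = 33
Ivan-Mona-Bob-Karl: 7 + 18 + 6 = 31
Ivan-Grace-Carol-Dave-Karl: 16 + 1 + 14 + 1 = 32
Ivan-Mona-Grace-Carol-Dave-Karl: 7 + 3 + 1 + 14 + 1 = 26
Ivan-Mona-Grace-Karl: 7 + 3 + 17 = 27
Ivan-Mona-Grace-Carol-Karl: 7 + 3 + 1 + 16 = 27
Best route has total 26.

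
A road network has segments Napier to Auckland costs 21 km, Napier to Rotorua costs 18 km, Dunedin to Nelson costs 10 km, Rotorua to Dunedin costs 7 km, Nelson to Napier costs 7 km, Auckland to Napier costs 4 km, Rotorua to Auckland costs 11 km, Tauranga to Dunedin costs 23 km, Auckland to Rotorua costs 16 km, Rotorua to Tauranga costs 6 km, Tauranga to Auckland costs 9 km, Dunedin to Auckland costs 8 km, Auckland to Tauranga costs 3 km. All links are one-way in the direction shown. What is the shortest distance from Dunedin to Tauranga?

11

Comparing a few candidate routes:
Dunedin - Auckland - Napier - Rotorua - Tauranga: 8 + 4 + 18 + 6 = 36
Dunedin - Auckland - Tauranga: 8 + 3 = 11
Dunedin - Auckland - Rotorua - Tauranga: 8 + 16 + 6 = 30
Dunedin - Nelson - Napier - Rotorua - Tauranga: 10 + 7 + 18 + 6 = 41
Dunedin - Nelson - Napier - Auckland - Tauranga: 10 + 7 + 21 + 3 = 41
Shortest: 11 km.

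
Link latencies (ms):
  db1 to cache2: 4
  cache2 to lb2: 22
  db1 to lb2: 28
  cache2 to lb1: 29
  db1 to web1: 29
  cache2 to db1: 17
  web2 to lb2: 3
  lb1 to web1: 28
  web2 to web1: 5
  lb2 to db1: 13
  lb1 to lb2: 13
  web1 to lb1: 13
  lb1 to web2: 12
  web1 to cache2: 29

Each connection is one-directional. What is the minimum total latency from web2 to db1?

Candidate routes:
web2 - web1 - cache2 - db1: 5 + 29 + 17 = 51
web2 - web1 - cache2 - lb2 - db1: 5 + 29 + 22 + 13 = 69
web2 - web1 - lb1 - lb2 - db1: 5 + 13 + 13 + 13 = 44
web2 - web1 - cache2 - lb1 - lb2 - db1: 5 + 29 + 29 + 13 + 13 = 89
web2 - lb2 - db1: 3 + 13 = 16
The minimum is 16 ms.

16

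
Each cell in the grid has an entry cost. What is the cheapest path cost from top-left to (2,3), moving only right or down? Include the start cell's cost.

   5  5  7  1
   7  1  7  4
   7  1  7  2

21

Path [0,0]→[0,1]→[1,1]→[2,1]→[2,2]→[2,3]: 5 + 5 + 1 + 1 + 7 + 2 = 21.
(Top row then right column would cost 24.)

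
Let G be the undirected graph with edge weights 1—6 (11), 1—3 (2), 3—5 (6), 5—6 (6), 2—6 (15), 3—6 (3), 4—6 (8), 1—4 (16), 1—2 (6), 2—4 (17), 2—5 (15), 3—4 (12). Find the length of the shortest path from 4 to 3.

Comparing a few candidate routes:
4-6-3: 8 + 3 = 11
4-3: 12
4-1-3: 16 + 2 = 18
Best route has total 11.

11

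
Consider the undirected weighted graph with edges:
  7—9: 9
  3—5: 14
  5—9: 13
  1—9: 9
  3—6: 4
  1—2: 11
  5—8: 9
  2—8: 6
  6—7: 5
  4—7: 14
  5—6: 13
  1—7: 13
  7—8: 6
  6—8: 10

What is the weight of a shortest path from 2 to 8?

Some routes from 2 to 8:
2→8: 6
2→1→9→7→6→8: 11 + 9 + 9 + 5 + 10 = 44
2→1→9→5→8: 11 + 9 + 13 + 9 = 42
2→1→7→8: 11 + 13 + 6 = 30
2→1→9→7→8: 11 + 9 + 9 + 6 = 35
2→1→7→6→8: 11 + 13 + 5 + 10 = 39
The minimum is 6.

6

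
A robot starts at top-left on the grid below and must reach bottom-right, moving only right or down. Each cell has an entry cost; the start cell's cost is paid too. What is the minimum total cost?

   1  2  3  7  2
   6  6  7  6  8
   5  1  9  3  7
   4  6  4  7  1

One optimal route is (0,0) (0,1) (1,1) (2,1) (3,1) (3,2) (3,3) (3,4).
Its cost is 1 + 2 + 6 + 1 + 6 + 4 + 7 + 1 = 28.

28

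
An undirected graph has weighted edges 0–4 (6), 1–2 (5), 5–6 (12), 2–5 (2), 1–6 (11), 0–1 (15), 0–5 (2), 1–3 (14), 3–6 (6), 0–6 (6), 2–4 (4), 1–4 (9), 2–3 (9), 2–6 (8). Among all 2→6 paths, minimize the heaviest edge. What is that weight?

Comparing a few candidate routes:
2-5-0-6: max(2, 2, 6) = 6
2-6: max(8) = 8
2-4-0-6: max(4, 6, 6) = 6
Best route has worst link 6.

6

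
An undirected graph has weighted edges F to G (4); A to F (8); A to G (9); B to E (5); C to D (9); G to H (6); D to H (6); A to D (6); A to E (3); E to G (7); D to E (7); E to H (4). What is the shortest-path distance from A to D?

Some routes from A to D:
A-E-D: 3 + 7 = 10
A-E-H-D: 3 + 4 + 6 = 13
A-D: 6
Best route has total 6.

6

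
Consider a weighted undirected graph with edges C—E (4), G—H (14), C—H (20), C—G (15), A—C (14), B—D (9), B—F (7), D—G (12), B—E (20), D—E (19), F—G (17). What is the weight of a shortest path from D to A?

Comparing a few candidate routes:
D→G→C→A: 12 + 15 + 14 = 41
D→E→C→A: 19 + 4 + 14 = 37
D→G→H→C→A: 12 + 14 + 20 + 14 = 60
D→B→E→C→A: 9 + 20 + 4 + 14 = 47
Shortest: 37.

37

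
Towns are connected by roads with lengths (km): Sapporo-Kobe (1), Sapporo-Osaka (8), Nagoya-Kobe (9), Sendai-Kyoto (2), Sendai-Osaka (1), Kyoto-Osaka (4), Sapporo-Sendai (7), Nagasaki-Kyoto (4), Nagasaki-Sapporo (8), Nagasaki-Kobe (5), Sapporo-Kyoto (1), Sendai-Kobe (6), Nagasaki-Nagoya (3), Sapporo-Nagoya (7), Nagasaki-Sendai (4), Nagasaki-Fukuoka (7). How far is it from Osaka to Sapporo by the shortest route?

A few of the Osaka→Sapporo routes:
Osaka→Sendai→Sapporo: 1 + 7 = 8
Osaka→Sendai→Kobe→Sapporo: 1 + 6 + 1 = 8
Osaka→Sendai→Kyoto→Sapporo: 1 + 2 + 1 = 4
Osaka→Kyoto→Sapporo: 4 + 1 = 5
The minimum is 4 km.

4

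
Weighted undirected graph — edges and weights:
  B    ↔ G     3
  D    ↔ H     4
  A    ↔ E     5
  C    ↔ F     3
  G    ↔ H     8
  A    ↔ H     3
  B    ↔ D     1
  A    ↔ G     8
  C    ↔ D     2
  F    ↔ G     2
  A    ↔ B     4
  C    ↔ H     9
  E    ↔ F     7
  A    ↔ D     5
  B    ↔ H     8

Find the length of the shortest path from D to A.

Comparing a few candidate routes:
D - H - A: 4 + 3 = 7
D - A: 5
D - B - A: 1 + 4 = 5
Shortest: 5.

5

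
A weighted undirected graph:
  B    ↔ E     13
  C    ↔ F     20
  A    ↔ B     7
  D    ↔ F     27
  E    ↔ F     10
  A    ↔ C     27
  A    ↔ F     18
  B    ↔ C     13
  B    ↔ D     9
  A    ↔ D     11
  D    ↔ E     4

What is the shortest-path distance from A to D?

11

Checking several routes:
A→D: 11
A→B→E→D: 7 + 13 + 4 = 24
A→B→D: 7 + 9 = 16
A→F→E→D: 18 + 10 + 4 = 32
A→F→D: 18 + 27 = 45
Best route has total 11.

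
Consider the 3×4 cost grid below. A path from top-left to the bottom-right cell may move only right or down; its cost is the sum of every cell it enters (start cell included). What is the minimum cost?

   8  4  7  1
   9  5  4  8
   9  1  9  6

33

Take [0,0]→[0,1]→[1,1]→[2,1]→[2,2]→[2,3] for a total of 8 + 4 + 5 + 1 + 9 + 6 = 33.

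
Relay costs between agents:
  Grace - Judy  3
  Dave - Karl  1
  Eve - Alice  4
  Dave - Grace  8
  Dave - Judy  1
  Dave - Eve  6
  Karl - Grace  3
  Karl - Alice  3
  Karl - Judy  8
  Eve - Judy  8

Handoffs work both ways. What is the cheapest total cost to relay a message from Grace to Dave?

4

Checking several routes:
Grace→Judy→Dave: 3 + 1 = 4
Grace→Dave: 8
Grace→Karl→Dave: 3 + 1 = 4
Grace→Judy→Karl→Dave: 3 + 8 + 1 = 12
The minimum is 4.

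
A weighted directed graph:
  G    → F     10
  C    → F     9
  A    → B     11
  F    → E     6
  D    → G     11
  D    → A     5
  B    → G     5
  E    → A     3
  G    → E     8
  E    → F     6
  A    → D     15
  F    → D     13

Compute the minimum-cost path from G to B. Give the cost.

22

Paths from G to B:
G - F - D - A - B: 10 + 13 + 5 + 11 = 39
G - E - F - D - A - B: 8 + 6 + 13 + 5 + 11 = 43
G - F - E - A - B: 10 + 6 + 3 + 11 = 30
G - E - A - B: 8 + 3 + 11 = 22
Best route has total 22.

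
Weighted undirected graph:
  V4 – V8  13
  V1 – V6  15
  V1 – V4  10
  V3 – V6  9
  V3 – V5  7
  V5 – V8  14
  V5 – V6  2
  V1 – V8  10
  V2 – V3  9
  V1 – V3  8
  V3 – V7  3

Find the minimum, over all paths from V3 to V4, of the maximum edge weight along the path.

Checking several routes:
V3-V5-V8-V4: max(7, 14, 13) = 14
V3-V1-V8-V4: max(8, 10, 13) = 13
V3-V1-V4: max(8, 10) = 10
Best route has worst link 10.

10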